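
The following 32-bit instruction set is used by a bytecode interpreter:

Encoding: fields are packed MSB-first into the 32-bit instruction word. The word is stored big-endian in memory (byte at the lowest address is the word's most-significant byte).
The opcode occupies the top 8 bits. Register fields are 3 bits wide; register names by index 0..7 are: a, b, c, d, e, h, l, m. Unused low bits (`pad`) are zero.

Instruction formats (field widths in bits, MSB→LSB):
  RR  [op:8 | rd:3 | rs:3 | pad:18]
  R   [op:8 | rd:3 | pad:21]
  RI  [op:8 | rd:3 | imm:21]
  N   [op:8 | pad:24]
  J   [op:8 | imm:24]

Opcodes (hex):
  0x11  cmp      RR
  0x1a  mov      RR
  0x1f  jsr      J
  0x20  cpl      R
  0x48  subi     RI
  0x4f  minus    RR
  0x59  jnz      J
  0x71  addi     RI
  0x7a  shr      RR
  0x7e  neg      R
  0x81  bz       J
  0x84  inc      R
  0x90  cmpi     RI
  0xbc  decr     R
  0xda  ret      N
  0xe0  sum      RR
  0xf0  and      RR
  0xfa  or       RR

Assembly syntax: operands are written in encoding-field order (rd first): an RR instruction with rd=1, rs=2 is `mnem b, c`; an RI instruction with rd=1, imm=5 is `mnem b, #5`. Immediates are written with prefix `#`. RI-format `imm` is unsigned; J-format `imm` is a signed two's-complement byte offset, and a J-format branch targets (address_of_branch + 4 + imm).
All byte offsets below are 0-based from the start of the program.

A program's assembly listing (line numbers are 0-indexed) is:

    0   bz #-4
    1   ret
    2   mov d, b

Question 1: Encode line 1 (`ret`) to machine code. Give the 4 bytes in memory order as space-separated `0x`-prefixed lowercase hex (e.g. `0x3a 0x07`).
0xda 0x00 0x00 0x00

1. ret fields op=0xda:8|pad=0:24 → word da000000h → da 00 00 00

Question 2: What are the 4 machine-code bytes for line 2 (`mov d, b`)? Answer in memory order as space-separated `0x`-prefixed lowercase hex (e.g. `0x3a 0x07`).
L2: mov op=0x1a:8|rd=3:3|rs=1:3|pad=0:18 ⇒ 0x1a640000 ⇒ big 1a 64 00 00

0x1a 0x64 0x00 0x00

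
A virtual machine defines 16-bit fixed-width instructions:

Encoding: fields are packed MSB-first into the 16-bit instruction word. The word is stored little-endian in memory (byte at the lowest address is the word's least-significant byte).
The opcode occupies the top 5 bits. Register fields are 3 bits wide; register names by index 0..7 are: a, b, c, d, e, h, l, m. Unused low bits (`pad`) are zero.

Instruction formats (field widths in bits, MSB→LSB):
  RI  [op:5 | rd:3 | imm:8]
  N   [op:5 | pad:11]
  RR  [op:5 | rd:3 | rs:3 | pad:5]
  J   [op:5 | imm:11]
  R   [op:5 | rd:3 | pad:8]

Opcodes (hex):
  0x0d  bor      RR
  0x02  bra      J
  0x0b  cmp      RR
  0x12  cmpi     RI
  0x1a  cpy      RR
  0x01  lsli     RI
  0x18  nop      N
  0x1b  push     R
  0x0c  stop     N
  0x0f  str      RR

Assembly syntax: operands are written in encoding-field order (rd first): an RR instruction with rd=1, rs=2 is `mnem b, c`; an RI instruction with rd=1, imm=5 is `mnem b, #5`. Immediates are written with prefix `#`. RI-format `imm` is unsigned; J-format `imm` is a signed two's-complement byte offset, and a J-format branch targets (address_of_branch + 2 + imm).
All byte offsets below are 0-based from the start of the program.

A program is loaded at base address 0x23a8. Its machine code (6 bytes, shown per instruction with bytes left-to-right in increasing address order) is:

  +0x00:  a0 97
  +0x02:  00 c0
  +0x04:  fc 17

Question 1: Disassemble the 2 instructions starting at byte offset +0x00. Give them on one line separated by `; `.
@+00  little-endian(a0 97) = 0x97a0
  op=0x97a0>>11=0x12 ⇒ cmpi (RI)
  [10:8] rd=7 = m
  [7:0] imm=160 = #160
@+02  little-endian(00 c0) = 0xc000
  op=0xc000>>11=0x18 ⇒ nop (N)

cmpi m, #160; nop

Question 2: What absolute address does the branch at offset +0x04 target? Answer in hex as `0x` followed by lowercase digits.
0x23aa

+0x04: fc 17 ⇒ word 0x17fc (little)
  top 5b → 0x2 → bra [J]
  imm@[10:0]=0x7fc (s11→-4) ⇒ #-4
  target = base 0x23a8 + off 0x04 + 2 + imm -4 = 0x23aa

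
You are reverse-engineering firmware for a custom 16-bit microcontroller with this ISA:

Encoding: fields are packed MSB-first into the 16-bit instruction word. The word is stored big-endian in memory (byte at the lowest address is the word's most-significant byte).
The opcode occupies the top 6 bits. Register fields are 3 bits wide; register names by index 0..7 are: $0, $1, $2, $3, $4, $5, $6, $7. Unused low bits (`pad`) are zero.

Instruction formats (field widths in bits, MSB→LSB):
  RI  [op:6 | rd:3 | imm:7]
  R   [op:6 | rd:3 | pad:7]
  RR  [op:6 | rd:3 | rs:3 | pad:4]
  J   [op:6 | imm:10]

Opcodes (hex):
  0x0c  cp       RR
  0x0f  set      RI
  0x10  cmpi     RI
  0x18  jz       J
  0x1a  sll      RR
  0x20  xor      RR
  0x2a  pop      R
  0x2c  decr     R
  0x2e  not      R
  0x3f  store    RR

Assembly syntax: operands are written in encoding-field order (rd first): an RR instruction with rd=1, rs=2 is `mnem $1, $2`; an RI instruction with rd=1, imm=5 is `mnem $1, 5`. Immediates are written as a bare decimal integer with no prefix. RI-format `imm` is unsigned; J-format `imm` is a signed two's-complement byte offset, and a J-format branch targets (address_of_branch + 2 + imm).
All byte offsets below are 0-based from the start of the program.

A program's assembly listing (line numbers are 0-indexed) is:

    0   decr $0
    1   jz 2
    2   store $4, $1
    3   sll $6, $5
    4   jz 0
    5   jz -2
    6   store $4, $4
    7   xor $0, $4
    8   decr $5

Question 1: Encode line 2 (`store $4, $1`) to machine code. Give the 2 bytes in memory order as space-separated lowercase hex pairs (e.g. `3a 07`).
fe 10

line 2 (store): pack op=0x3f:6|rd=4:3|rs=1:3|pad=0:4 = 0xfe10; big→ fe 10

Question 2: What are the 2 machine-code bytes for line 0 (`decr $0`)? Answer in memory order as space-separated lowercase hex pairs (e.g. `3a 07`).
line 0 (decr): pack op=0x2c:6|rd=0:3|pad=0:7 = 0xb000; big→ b0 00

b0 00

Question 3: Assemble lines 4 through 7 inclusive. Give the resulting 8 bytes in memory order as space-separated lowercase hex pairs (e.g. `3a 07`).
60 00 63 fe fe 40 80 40

L4: jz op=0x18:6|imm=0:10 ⇒ 0x6000 ⇒ big 60 00
L5: jz op=0x18:6|imm=-2:10 ⇒ 0x63fe ⇒ big 63 fe
L6: store op=0x3f:6|rd=4:3|rs=4:3|pad=0:4 ⇒ 0xfe40 ⇒ big fe 40
L7: xor op=0x20:6|rd=0:3|rs=4:3|pad=0:4 ⇒ 0x8040 ⇒ big 80 40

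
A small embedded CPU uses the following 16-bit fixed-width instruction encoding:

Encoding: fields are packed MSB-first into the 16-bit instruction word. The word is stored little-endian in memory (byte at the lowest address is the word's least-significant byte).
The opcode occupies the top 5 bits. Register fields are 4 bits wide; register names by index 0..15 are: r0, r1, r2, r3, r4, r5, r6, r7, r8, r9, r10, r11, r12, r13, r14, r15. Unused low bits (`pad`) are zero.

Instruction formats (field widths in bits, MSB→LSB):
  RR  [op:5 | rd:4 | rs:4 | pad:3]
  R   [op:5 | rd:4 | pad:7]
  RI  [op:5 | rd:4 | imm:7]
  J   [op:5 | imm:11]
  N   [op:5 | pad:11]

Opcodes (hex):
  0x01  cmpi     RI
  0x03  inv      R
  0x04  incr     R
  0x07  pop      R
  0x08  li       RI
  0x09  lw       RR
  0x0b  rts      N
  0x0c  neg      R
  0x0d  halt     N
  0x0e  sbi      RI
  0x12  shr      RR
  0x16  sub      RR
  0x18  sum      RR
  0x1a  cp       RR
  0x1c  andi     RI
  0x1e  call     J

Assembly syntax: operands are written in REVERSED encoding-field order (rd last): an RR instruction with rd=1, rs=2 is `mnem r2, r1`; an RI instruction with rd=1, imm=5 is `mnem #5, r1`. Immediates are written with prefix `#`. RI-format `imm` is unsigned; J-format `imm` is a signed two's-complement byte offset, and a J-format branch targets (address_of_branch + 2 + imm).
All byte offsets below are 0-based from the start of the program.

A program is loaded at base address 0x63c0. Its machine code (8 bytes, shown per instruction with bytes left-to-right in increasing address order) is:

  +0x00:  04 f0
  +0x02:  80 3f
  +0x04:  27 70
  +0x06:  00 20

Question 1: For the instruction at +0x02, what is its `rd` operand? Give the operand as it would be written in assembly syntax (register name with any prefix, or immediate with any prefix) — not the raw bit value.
r15

@+02  little-endian(80 3f) = 0x3f80
  top 5b → 0x7 → pop [R]
  [10:7] rd=15 = r15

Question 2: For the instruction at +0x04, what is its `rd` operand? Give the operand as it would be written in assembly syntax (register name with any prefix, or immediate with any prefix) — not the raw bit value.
[04] 27 70 → 0x7027
  top 5b → 0xe → sbi [RI]
  rd@[10:7]=0x0 ⇒ r0
  imm@[6:0]=0x27 ⇒ #39

r0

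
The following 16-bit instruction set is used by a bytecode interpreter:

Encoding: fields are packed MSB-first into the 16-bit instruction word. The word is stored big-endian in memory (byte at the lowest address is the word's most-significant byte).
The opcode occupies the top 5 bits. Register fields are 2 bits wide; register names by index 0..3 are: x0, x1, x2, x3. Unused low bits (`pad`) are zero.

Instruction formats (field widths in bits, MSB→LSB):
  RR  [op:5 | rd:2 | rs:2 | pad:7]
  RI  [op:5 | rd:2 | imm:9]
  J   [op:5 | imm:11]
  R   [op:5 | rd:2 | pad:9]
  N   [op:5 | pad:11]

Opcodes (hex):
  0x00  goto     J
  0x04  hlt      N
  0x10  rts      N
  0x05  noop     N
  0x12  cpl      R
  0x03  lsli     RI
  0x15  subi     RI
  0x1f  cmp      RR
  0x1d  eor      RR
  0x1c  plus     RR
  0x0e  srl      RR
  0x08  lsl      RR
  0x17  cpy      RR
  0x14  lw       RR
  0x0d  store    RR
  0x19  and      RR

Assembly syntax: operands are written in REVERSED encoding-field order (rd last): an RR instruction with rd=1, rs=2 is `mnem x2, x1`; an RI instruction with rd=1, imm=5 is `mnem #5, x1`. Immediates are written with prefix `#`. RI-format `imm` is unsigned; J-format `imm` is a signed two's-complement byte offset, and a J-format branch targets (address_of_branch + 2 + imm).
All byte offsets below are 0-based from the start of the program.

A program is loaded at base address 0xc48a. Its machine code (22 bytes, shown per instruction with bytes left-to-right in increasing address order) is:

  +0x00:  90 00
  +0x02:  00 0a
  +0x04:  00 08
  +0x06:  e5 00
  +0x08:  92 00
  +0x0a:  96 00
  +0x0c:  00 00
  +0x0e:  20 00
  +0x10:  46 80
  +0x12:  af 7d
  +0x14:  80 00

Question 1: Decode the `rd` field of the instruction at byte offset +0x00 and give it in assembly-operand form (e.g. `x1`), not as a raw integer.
x0

[00] 90 00 → 0x9000
  opcode bits[15:11]=0x12: cpl/R
  [10:9] rd=0 = x0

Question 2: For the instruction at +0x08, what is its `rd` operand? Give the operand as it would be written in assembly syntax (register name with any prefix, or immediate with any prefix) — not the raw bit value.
x1

[08] 92 00 → 0x9200
  opcode bits[15:11]=0x12: cpl/R
  rd@[10:9]=0x1 ⇒ x1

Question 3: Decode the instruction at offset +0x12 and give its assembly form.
@+12  big-endian(af 7d) = 0xaf7d
  top 5b → 0x15 → subi [RI]
  rd@[10:9]=0x3 ⇒ x3
  imm@[8:0]=0x17d ⇒ #381

subi #381, x3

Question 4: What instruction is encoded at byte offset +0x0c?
@+0c  big-endian(00 00) = 0x0000
  top 5b → 0x0 → goto [J]
  imm@[10:0]=0x0 ⇒ #0

goto #0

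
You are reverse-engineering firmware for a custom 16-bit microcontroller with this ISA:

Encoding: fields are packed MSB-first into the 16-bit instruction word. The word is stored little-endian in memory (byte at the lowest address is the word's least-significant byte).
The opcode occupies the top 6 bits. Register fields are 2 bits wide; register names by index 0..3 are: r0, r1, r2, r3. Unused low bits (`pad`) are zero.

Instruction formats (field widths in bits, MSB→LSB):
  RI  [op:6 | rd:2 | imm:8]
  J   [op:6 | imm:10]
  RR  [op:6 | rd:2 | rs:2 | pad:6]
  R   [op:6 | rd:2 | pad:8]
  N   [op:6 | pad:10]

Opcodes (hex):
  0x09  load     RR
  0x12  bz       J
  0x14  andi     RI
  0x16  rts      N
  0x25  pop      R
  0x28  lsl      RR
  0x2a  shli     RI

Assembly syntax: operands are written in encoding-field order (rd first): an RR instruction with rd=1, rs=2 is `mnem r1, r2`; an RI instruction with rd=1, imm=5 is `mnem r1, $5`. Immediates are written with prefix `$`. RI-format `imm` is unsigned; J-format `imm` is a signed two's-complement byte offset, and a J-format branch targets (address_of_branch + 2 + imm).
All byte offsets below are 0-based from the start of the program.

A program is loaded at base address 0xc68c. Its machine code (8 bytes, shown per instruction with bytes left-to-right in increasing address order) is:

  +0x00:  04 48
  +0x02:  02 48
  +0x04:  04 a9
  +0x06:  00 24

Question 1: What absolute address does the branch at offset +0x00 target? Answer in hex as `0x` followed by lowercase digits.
0xc692

[00] 04 48 → 0x4804
  top 6b → 0x12 → bz [J]
  imm: (w>>0)&0x3ff=0x4 → $4
  target = base 0xc68c + off 0x00 + 2 + imm 4 = 0xc692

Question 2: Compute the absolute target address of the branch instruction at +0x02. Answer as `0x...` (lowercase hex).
off 0x02: read 02 48 as little → 0x4802
  opcode bits[15:10]=0x12: bz/J
  imm: (w>>0)&0x3ff=0x2 → $2
  target = base 0xc68c + off 0x02 + 2 + imm 2 = 0xc692

0xc692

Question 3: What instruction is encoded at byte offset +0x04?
shli r1, $4

[04] 04 a9 → 0xa904
  top 6b → 0x2a → shli [RI]
  rd@[9:8]=0x1 ⇒ r1
  imm@[7:0]=0x4 ⇒ $4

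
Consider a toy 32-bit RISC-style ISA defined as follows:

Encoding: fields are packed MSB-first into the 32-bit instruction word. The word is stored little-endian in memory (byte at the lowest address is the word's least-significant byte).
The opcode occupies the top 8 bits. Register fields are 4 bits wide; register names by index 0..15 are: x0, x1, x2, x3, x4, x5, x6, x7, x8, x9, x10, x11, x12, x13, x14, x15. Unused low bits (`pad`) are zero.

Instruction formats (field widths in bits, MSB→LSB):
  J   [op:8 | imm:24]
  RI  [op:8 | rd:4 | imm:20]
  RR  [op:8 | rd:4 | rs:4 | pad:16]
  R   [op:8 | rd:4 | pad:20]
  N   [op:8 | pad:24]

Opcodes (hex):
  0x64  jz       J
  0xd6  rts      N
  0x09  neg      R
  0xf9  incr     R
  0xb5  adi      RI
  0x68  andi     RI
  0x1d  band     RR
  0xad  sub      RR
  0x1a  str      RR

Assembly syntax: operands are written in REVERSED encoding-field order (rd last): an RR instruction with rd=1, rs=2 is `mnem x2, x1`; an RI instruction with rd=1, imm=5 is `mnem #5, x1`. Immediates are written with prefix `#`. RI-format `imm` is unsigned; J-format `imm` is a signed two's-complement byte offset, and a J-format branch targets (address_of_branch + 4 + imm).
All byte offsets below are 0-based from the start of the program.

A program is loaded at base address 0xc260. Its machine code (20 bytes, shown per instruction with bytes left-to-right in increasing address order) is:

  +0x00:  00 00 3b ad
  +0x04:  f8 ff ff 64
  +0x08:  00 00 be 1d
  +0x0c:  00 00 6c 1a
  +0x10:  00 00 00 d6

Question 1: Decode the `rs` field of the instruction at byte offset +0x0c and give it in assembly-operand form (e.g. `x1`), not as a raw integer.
off 0x0c: read 00 00 6c 1a as little → 0x1a6c0000
  op=0x1a6c0000>>24=0x1a ⇒ str (RR)
  rd: (w>>20)&0xf=0x6 → x6
  rs: (w>>16)&0xf=0xc → x12

x12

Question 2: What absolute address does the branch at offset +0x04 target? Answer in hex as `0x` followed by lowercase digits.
@+04  little-endian(f8 ff ff 64) = 0x64fffff8
  top 8b → 0x64 → jz [J]
  imm@[23:0]=0xfffff8 (s24→-8) ⇒ #-8
  target = base 0xc260 + off 0x04 + 4 + imm -8 = 0xc260

0xc260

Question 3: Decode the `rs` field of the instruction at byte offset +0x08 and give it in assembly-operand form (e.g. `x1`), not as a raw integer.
@+08  little-endian(00 00 be 1d) = 0x1dbe0000
  top 8b → 0x1d → band [RR]
  [23:20] rd=11 = x11
  [19:16] rs=14 = x14

x14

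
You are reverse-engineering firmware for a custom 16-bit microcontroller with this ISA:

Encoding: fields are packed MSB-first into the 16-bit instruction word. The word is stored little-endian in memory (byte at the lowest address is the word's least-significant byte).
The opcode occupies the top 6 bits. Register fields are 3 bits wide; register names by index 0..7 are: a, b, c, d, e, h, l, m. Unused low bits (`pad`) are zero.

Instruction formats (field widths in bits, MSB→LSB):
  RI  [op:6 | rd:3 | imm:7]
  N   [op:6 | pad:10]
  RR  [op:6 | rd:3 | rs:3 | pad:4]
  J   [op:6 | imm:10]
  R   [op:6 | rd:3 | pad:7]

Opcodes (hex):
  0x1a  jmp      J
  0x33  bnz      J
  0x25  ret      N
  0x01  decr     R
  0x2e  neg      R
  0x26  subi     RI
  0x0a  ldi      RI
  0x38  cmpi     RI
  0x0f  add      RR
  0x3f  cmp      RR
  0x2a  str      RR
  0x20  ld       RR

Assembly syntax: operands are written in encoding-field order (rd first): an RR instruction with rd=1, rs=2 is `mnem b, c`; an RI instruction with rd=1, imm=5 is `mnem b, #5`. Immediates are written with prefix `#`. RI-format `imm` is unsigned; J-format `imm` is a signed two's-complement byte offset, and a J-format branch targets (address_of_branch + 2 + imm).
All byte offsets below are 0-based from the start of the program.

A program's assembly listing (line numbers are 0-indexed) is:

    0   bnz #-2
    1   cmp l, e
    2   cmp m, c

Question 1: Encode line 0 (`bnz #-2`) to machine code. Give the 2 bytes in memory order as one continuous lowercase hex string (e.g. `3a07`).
fecf

line 0 (bnz): pack op=0x33:6|imm=-2:10 = 0xcffe; little→ fe cf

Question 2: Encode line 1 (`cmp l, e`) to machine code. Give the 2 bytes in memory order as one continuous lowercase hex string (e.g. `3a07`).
40ff

line 1 (cmp): pack op=0x3f:6|rd=6:3|rs=4:3|pad=0:4 = 0xff40; little→ 40 ff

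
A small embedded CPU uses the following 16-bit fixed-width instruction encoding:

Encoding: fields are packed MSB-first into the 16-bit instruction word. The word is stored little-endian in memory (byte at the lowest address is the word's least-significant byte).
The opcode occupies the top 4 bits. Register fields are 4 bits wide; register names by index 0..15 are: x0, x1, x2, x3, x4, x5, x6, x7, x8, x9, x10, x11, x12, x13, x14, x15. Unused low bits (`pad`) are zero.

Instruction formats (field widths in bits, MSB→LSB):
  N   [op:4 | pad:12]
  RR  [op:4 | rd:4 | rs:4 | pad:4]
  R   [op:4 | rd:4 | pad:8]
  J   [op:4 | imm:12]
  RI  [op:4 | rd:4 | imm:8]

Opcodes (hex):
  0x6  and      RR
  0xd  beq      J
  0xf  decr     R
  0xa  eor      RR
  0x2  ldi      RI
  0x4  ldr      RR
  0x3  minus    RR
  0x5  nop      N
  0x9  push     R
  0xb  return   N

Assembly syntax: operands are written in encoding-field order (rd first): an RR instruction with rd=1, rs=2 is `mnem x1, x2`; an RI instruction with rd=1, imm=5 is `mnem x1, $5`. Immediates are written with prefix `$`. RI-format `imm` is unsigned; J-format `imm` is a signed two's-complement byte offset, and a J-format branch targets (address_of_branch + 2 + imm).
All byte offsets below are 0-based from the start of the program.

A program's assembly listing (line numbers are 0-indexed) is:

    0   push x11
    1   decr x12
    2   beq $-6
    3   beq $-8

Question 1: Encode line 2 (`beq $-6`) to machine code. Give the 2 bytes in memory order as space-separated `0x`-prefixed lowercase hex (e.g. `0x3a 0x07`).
line 2 (beq): pack op=0xd:4|imm=-6:12 = 0xdffa; little→ fa df

0xfa 0xdf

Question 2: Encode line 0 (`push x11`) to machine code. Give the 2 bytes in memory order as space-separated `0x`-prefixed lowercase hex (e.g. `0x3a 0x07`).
line 0 (push): pack op=0x9:4|rd=11:4|pad=0:8 = 0x9b00; little→ 00 9b

0x00 0x9b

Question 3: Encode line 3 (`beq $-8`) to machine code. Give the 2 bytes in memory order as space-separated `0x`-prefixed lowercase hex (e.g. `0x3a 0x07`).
L3: beq op=0xd:4|imm=-8:12 ⇒ 0xdff8 ⇒ little f8 df

0xf8 0xdf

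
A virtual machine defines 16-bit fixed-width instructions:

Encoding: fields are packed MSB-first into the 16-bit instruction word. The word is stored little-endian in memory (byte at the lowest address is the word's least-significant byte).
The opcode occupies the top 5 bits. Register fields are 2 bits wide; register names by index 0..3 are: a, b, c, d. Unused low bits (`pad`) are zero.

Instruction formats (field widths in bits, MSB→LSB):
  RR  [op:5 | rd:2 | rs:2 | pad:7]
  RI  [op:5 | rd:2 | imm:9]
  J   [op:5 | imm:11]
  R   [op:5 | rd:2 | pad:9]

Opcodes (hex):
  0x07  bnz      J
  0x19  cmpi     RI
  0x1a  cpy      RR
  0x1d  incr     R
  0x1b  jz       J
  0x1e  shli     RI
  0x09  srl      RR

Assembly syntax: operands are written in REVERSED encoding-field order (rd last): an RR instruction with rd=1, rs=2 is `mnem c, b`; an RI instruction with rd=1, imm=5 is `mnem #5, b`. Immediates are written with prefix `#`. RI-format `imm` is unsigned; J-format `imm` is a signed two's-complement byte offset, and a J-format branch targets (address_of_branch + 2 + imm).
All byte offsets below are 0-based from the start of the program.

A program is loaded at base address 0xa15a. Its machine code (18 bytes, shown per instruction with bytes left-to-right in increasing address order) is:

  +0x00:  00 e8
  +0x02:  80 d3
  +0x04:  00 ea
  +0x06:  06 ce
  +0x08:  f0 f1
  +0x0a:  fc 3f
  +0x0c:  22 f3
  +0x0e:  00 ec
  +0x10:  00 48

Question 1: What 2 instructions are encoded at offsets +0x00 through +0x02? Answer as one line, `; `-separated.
incr a; cpy d, b

[00] 00 e8 → 0xe800
  op=0xe800>>11=0x1d ⇒ incr (R)
  [10:9] rd=0 = a
[02] 80 d3 → 0xd380
  op=0xd380>>11=0x1a ⇒ cpy (RR)
  [10:9] rd=1 = b
  [8:7] rs=3 = d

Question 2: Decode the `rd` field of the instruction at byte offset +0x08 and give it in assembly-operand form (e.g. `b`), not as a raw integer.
[08] f0 f1 → 0xf1f0
  op=0xf1f0>>11=0x1e ⇒ shli (RI)
  rd@[10:9]=0x0 ⇒ a
  imm@[8:0]=0x1f0 ⇒ #496

a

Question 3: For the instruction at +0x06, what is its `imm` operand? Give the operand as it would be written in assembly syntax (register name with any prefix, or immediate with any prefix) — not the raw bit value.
[06] 06 ce → 0xce06
  top 5b → 0x19 → cmpi [RI]
  [10:9] rd=3 = d
  [8:0] imm=6 = #6

#6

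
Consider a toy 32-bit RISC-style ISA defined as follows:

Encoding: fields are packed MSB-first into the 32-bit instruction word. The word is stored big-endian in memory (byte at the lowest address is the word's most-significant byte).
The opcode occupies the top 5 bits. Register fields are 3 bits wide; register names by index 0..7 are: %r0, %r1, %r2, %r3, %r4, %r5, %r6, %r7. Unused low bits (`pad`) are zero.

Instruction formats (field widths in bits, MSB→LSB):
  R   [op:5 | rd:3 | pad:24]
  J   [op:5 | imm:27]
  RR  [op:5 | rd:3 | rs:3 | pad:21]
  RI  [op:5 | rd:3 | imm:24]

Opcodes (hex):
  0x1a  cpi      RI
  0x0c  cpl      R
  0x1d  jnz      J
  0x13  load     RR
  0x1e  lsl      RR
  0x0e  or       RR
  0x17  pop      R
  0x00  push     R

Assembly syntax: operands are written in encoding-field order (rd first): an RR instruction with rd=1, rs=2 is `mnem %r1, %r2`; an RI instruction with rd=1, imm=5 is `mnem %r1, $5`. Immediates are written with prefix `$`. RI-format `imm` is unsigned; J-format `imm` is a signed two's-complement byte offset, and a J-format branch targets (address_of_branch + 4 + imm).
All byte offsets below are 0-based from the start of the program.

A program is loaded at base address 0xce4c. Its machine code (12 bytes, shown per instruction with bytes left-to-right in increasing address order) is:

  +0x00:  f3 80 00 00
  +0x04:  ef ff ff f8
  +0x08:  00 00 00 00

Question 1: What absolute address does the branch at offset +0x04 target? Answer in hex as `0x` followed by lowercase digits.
0xce4c

off 0x04: read ef ff ff f8 as big → 0xeffffff8
  top 5b → 0x1d → jnz [J]
  imm: (w>>0)&0x7ffffff=0x7fffff8 (s27→-8) → $-8
  target = base 0xce4c + off 0x04 + 4 + imm -8 = 0xce4c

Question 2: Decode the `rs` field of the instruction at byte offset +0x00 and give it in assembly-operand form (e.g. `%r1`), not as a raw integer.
@+00  big-endian(f3 80 00 00) = 0xf3800000
  opcode bits[31:27]=0x1e: lsl/RR
  rd@[26:24]=0x3 ⇒ %r3
  rs@[23:21]=0x4 ⇒ %r4

%r4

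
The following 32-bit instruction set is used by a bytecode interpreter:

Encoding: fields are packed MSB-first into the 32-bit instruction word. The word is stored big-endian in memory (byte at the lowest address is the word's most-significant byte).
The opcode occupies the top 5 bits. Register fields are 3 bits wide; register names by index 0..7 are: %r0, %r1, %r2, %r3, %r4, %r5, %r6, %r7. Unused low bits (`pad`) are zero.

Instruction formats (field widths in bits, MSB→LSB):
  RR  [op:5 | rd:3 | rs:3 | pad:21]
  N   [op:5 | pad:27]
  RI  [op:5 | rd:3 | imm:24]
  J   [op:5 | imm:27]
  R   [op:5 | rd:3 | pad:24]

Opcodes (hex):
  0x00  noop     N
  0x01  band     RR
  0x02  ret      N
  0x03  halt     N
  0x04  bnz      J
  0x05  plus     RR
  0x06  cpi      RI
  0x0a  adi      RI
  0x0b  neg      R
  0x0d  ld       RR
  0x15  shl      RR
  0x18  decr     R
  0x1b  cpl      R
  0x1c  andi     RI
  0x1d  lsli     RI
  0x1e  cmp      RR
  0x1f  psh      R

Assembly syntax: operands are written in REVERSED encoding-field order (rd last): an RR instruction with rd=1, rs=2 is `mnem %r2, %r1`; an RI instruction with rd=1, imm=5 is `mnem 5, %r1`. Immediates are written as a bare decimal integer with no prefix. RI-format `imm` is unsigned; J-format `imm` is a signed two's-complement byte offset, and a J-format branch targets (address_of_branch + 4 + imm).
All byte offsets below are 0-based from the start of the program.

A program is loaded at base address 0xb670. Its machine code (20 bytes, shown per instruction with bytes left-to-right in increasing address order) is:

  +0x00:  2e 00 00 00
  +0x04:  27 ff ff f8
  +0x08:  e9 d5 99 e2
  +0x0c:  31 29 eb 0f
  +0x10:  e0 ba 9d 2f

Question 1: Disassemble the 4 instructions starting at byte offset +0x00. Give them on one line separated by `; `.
plus %r0, %r6; bnz -8; lsli 13998562, %r1; cpi 2747151, %r1

off 0x00: read 2e 00 00 00 as big → 0x2e000000
  op=0x2e000000>>27=0x5 ⇒ plus (RR)
  [26:24] rd=6 = %r6
  [23:21] rs=0 = %r0
off 0x04: read 27 ff ff f8 as big → 0x27fffff8
  op=0x27fffff8>>27=0x4 ⇒ bnz (J)
  [26:0] imm=134217720 (s27→-8) = -8
off 0x08: read e9 d5 99 e2 as big → 0xe9d599e2
  op=0xe9d599e2>>27=0x1d ⇒ lsli (RI)
  [26:24] rd=1 = %r1
  [23:0] imm=13998562 = 13998562
off 0x0c: read 31 29 eb 0f as big → 0x3129eb0f
  op=0x3129eb0f>>27=0x6 ⇒ cpi (RI)
  [26:24] rd=1 = %r1
  [23:0] imm=2747151 = 2747151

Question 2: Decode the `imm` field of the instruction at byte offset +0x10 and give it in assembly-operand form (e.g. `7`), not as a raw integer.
+0x10: e0 ba 9d 2f ⇒ word 0xe0ba9d2f (big)
  opcode bits[31:27]=0x1c: andi/RI
  rd@[26:24]=0x0 ⇒ %r0
  imm@[23:0]=0xba9d2f ⇒ 12229935

12229935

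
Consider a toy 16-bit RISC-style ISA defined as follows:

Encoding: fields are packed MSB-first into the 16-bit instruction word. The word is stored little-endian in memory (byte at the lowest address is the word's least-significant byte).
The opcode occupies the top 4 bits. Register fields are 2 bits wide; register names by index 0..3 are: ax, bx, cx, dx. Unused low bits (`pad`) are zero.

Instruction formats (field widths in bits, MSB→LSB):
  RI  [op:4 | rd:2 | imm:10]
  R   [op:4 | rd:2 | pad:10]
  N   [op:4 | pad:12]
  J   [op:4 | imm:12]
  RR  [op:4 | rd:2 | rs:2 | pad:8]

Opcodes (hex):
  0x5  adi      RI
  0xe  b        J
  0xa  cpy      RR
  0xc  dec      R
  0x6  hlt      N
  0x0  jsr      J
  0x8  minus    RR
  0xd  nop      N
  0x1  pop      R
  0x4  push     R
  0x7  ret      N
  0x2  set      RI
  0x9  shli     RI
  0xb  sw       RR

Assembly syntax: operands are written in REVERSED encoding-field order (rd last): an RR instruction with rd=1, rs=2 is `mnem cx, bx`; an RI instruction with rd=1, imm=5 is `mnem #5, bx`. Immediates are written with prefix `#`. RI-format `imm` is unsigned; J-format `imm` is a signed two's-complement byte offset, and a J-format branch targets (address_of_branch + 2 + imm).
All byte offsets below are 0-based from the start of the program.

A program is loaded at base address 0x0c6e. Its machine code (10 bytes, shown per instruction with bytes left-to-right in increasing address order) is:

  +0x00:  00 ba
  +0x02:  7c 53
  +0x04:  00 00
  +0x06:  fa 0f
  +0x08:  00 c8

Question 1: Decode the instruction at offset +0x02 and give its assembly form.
@+02  little-endian(7c 53) = 0x537c
  opcode bits[15:12]=0x5: adi/RI
  rd@[11:10]=0x0 ⇒ ax
  imm@[9:0]=0x37c ⇒ #892

adi #892, ax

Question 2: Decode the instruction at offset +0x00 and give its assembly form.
off 0x00: read 00 ba as little → 0xba00
  top 4b → 0xb → sw [RR]
  rd: (w>>10)&0x3=0x2 → cx
  rs: (w>>8)&0x3=0x2 → cx

sw cx, cx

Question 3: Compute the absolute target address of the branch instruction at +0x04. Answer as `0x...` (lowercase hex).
0x0c74

[04] 00 00 → 0x0000
  op=0x0000>>12=0x0 ⇒ jsr (J)
  imm@[11:0]=0x0 ⇒ #0
  target = base 0x0c6e + off 0x04 + 2 + imm 0 = 0x0c74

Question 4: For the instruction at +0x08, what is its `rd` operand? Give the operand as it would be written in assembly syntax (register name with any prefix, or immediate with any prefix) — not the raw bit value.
cx

[08] 00 c8 → 0xc800
  opcode bits[15:12]=0xc: dec/R
  rd: (w>>10)&0x3=0x2 → cx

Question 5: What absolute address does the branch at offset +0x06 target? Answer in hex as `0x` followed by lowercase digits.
0x0c70

+0x06: fa 0f ⇒ word 0x0ffa (little)
  op=0x0ffa>>12=0x0 ⇒ jsr (J)
  imm@[11:0]=0xffa (s12→-6) ⇒ #-6
  target = base 0x0c6e + off 0x06 + 2 + imm -6 = 0x0c70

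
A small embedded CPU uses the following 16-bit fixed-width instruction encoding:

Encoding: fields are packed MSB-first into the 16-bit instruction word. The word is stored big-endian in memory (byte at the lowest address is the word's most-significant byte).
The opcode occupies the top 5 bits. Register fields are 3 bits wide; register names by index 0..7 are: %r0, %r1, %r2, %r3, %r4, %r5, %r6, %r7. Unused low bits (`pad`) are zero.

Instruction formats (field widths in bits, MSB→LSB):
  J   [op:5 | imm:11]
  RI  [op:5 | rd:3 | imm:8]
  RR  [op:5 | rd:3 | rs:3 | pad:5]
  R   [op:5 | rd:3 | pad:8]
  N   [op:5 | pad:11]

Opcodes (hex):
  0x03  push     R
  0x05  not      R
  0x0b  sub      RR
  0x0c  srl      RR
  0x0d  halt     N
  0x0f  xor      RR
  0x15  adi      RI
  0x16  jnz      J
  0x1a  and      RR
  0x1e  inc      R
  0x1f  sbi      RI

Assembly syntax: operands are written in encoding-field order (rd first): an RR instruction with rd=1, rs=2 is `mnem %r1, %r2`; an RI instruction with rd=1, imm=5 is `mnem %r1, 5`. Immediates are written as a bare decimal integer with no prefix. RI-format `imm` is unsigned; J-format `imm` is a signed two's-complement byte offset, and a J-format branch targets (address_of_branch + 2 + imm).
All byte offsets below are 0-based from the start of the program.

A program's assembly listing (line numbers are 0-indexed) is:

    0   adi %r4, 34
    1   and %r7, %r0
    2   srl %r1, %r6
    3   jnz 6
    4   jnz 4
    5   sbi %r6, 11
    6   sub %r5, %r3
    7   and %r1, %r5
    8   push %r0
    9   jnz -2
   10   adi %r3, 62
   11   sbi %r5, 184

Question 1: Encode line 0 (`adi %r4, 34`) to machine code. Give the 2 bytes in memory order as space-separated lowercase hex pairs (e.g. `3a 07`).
line 0 (adi): pack op=0x15:5|rd=4:3|imm=34:8 = 0xac22; big→ ac 22

ac 22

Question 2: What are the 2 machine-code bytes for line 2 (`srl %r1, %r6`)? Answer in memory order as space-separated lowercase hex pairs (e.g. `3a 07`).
L2: srl op=0xc:5|rd=1:3|rs=6:3|pad=0:5 ⇒ 0x61c0 ⇒ big 61 c0

61 c0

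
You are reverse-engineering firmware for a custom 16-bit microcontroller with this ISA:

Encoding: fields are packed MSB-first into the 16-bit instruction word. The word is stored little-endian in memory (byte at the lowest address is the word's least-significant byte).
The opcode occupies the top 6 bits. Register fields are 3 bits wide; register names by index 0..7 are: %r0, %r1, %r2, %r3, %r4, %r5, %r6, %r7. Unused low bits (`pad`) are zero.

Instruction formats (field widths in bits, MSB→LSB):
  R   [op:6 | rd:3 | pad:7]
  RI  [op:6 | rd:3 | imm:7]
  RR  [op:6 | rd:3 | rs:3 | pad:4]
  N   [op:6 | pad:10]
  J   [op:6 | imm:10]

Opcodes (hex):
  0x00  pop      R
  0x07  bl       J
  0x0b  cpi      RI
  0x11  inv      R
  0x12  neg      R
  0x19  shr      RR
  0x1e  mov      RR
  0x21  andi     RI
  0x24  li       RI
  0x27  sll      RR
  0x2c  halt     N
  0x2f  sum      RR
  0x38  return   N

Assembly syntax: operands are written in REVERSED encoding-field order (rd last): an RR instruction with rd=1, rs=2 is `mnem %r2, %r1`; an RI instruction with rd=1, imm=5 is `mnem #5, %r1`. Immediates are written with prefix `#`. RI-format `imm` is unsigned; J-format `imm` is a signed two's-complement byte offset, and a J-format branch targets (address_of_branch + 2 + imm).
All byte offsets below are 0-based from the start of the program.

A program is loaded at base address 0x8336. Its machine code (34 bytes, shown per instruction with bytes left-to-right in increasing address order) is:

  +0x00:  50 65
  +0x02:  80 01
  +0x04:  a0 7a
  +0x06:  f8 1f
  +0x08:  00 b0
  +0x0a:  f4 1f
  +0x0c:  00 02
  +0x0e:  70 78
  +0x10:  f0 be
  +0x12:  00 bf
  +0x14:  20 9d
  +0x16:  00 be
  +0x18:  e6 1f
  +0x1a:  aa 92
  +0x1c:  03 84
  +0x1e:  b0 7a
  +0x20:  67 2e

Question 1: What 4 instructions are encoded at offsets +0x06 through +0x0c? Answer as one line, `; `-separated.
off 0x06: read f8 1f as little → 0x1ff8
  opcode bits[15:10]=0x7: bl/J
  imm@[9:0]=0x3f8 (s10→-8) ⇒ #-8
off 0x08: read 00 b0 as little → 0xb000
  opcode bits[15:10]=0x2c: halt/N
off 0x0a: read f4 1f as little → 0x1ff4
  opcode bits[15:10]=0x7: bl/J
  imm@[9:0]=0x3f4 (s10→-12) ⇒ #-12
off 0x0c: read 00 02 as little → 0x0200
  opcode bits[15:10]=0x0: pop/R
  rd@[9:7]=0x4 ⇒ %r4

bl #-8; halt; bl #-12; pop %r4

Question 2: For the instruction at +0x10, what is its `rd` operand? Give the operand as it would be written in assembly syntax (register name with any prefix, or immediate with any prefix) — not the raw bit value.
%r5

@+10  little-endian(f0 be) = 0xbef0
  top 6b → 0x2f → sum [RR]
  rd@[9:7]=0x5 ⇒ %r5
  rs@[6:4]=0x7 ⇒ %r7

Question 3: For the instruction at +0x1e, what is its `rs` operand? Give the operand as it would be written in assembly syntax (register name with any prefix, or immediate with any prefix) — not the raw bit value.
%r3

[1e] b0 7a → 0x7ab0
  top 6b → 0x1e → mov [RR]
  rd: (w>>7)&0x7=0x5 → %r5
  rs: (w>>4)&0x7=0x3 → %r3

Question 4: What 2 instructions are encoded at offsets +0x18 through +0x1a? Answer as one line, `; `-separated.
@+18  little-endian(e6 1f) = 0x1fe6
  top 6b → 0x7 → bl [J]
  imm: (w>>0)&0x3ff=0x3e6 (s10→-26) → #-26
@+1a  little-endian(aa 92) = 0x92aa
  top 6b → 0x24 → li [RI]
  rd: (w>>7)&0x7=0x5 → %r5
  imm: (w>>0)&0x7f=0x2a → #42

bl #-26; li #42, %r5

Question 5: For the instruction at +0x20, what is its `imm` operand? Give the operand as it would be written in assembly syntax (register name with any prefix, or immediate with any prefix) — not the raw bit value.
#103

+0x20: 67 2e ⇒ word 0x2e67 (little)
  top 6b → 0xb → cpi [RI]
  [9:7] rd=4 = %r4
  [6:0] imm=103 = #103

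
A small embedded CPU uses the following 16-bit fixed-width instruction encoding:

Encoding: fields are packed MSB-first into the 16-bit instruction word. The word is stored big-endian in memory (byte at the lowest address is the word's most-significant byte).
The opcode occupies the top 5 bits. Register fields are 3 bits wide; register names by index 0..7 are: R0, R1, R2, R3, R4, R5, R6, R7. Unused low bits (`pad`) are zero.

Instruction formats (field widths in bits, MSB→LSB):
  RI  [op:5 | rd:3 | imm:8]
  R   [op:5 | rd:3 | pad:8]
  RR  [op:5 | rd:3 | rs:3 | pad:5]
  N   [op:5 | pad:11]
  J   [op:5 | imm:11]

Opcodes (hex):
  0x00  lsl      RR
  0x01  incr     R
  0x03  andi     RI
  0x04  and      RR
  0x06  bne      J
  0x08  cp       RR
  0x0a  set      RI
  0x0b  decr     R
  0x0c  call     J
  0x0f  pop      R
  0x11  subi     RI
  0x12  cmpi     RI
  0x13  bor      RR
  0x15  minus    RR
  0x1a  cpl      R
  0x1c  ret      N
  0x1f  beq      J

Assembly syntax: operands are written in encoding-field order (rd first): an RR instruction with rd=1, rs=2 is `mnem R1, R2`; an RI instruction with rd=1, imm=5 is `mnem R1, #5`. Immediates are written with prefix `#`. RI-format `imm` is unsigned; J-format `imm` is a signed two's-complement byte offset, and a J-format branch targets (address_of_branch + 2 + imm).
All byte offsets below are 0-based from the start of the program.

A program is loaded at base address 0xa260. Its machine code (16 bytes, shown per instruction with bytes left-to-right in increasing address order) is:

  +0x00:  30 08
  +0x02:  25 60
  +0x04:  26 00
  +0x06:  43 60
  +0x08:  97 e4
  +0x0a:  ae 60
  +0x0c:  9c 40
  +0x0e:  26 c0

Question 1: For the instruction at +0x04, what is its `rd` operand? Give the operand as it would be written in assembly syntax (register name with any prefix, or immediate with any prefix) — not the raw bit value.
+0x04: 26 00 ⇒ word 0x2600 (big)
  op=0x2600>>11=0x4 ⇒ and (RR)
  rd@[10:8]=0x6 ⇒ R6
  rs@[7:5]=0x0 ⇒ R0

R6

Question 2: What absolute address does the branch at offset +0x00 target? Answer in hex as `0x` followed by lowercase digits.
0xa26a

off 0x00: read 30 08 as big → 0x3008
  op=0x3008>>11=0x6 ⇒ bne (J)
  imm@[10:0]=0x8 ⇒ #8
  target = base 0xa260 + off 0x00 + 2 + imm 8 = 0xa26a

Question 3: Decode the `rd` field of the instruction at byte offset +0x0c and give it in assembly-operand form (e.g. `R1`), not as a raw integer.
off 0x0c: read 9c 40 as big → 0x9c40
  top 5b → 0x13 → bor [RR]
  [10:8] rd=4 = R4
  [7:5] rs=2 = R2

R4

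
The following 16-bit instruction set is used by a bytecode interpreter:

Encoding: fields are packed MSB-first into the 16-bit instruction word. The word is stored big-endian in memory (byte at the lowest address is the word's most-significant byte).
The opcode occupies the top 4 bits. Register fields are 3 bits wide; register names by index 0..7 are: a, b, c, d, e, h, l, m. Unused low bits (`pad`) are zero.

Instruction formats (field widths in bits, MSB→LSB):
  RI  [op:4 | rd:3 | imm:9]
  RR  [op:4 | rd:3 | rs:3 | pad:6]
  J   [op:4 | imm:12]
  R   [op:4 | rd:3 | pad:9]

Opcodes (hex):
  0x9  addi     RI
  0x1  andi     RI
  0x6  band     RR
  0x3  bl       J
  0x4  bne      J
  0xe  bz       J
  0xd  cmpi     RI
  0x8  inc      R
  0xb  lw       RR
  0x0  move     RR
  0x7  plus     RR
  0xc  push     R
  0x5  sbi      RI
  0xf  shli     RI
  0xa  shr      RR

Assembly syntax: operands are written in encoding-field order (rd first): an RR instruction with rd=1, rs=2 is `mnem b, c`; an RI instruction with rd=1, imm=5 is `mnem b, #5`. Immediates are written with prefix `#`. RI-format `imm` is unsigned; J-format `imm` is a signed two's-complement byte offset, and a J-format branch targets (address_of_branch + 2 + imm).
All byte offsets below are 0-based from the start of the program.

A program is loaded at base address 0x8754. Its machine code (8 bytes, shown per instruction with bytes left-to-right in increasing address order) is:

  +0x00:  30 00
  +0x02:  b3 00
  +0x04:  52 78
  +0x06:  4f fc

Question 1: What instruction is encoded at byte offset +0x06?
+0x06: 4f fc ⇒ word 0x4ffc (big)
  opcode bits[15:12]=0x4: bne/J
  imm: (w>>0)&0xfff=0xffc (s12→-4) → #-4

bne #-4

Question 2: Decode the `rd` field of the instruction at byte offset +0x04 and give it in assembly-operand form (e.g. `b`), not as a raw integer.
@+04  big-endian(52 78) = 0x5278
  opcode bits[15:12]=0x5: sbi/RI
  rd@[11:9]=0x1 ⇒ b
  imm@[8:0]=0x78 ⇒ #120

b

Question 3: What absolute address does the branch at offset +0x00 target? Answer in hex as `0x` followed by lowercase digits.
0x8756

+0x00: 30 00 ⇒ word 0x3000 (big)
  top 4b → 0x3 → bl [J]
  imm: (w>>0)&0xfff=0x0 → #0
  target = base 0x8754 + off 0x00 + 2 + imm 0 = 0x8756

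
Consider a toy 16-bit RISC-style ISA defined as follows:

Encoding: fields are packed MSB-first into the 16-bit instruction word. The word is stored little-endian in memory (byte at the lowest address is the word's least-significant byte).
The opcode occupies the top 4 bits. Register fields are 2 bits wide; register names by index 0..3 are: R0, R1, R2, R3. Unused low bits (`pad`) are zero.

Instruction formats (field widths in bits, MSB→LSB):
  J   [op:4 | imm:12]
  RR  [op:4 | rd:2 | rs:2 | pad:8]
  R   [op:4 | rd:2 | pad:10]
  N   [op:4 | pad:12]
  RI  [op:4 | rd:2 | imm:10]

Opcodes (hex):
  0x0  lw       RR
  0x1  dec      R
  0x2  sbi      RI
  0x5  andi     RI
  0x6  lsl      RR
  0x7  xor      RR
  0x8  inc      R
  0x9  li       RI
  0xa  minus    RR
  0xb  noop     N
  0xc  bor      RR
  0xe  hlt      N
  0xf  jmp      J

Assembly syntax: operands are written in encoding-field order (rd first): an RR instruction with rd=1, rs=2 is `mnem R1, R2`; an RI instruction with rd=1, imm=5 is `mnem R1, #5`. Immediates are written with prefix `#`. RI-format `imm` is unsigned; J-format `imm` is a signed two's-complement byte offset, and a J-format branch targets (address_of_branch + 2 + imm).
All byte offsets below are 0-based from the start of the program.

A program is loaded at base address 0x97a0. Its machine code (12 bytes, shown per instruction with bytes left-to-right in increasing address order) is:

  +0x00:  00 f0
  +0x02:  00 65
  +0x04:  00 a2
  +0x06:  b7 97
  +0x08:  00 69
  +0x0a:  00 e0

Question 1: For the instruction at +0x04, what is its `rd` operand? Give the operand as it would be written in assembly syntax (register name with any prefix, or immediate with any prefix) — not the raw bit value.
[04] 00 a2 → 0xa200
  top 4b → 0xa → minus [RR]
  rd@[11:10]=0x0 ⇒ R0
  rs@[9:8]=0x2 ⇒ R2

R0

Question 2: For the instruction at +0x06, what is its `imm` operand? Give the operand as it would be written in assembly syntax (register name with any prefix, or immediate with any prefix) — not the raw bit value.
#951

@+06  little-endian(b7 97) = 0x97b7
  op=0x97b7>>12=0x9 ⇒ li (RI)
  rd@[11:10]=0x1 ⇒ R1
  imm@[9:0]=0x3b7 ⇒ #951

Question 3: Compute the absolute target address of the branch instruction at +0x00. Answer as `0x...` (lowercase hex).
0x97a2

[00] 00 f0 → 0xf000
  opcode bits[15:12]=0xf: jmp/J
  imm: (w>>0)&0xfff=0x0 → #0
  target = base 0x97a0 + off 0x00 + 2 + imm 0 = 0x97a2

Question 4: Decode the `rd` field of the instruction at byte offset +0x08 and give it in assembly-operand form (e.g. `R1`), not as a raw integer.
[08] 00 69 → 0x6900
  op=0x6900>>12=0x6 ⇒ lsl (RR)
  rd@[11:10]=0x2 ⇒ R2
  rs@[9:8]=0x1 ⇒ R1

R2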